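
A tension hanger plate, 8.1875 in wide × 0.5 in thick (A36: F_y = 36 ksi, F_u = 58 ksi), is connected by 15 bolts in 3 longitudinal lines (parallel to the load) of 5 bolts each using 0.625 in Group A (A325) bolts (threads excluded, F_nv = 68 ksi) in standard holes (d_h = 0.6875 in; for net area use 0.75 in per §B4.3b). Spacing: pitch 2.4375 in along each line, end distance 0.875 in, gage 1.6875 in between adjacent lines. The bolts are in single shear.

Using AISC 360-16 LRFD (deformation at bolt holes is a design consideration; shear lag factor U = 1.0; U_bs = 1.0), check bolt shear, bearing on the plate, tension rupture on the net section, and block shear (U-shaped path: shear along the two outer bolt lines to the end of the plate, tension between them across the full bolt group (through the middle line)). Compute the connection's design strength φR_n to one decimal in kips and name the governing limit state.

Bolt shear: A_b = π(0.625)²/4 = 0.3068 in². φR_n = 0.75 × 68 × 0.3068 × 15 × 1 = 234.7 kips.
Bearing (0.5 in plate, F_u = 58 ksi): end bolts L_c = 0.875 − 0.6875/2 = 0.53125, R_n = min(1.2×0.53125×0.5×58, 2.4×0.625×0.5×58) = 18.488 kips/bolt; interior L_c = 2.4375 − 0.6875 = 1.75, R_n = 43.5 kips/bolt. φR_n = 0.75 × (3×18.488 + 12×43.5) = 433.1 kips.
Tension rupture (net): A_n = (8.1875 − 3×0.75)×0.5 = 2.9688 in² (U = 1.0, A_e = A_n). φR_n = 0.75 × 58 × 2.9688 = 129.1 kips.
Block shear: shear path 2×[0.875+4×2.4375] = 2×10.625 in, A_gv = 10.625, A_nv = 2×(10.625 − 4.5×0.75)×0.5 = 7.25 in²; tension across gage: (3.375 − 2×0.75)×0.5 = 0.9375 in². R_n = min(0.6×58×7.25, 0.6×36×10.625) + 1.0×58×0.9375 = min(252.3, 229.5) + 54.375 = 283.88 kips. φR_n = 0.75 × 283.88 = 212.9 kips.
Governing: min(234.7, 433.1, 129.1, 212.9) = 129.1 kips → net-section rupture.

129.1 kips (net-section rupture governs)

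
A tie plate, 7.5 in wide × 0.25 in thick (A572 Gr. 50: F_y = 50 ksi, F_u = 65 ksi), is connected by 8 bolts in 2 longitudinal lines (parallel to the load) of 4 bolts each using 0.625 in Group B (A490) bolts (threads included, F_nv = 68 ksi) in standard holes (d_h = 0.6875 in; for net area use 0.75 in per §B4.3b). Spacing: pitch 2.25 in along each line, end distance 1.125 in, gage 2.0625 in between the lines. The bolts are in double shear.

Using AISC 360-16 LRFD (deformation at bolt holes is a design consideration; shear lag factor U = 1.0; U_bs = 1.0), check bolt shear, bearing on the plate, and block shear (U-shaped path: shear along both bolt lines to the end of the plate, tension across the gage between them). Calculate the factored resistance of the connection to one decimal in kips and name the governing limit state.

Bolt shear: A_b = π(0.625)²/4 = 0.3068 in². φR_n = 0.75 × 68 × 0.3068 × 8 × 2 = 250.3 kips.
Bearing (0.25 in plate, F_u = 65 ksi): end bolts L_c = 1.125 − 0.6875/2 = 0.78125, R_n = min(1.2×0.78125×0.25×65, 2.4×0.625×0.25×65) = 15.234 kips/bolt; interior L_c = 2.25 − 0.6875 = 1.5625, R_n = 24.375 kips/bolt. φR_n = 0.75 × (2×15.234 + 6×24.375) = 132.5 kips.
Block shear: shear path 2×[1.125+3×2.25] = 2×7.875 in, A_gv = 3.9375, A_nv = 2×(7.875 − 3.5×0.75)×0.25 = 2.625 in²; tension across gage: (2.0625 − 1×0.75)×0.25 = 0.32813 in². R_n = min(0.6×65×2.625, 0.6×50×3.9375) + 1.0×65×0.32813 = min(102.38, 118.13) + 21.328 = 123.71 kips. φR_n = 0.75 × 123.71 = 92.8 kips.
Governing: min(250.3, 132.5, 92.8) = 92.8 kips → block shear.

92.8 kips (block shear governs)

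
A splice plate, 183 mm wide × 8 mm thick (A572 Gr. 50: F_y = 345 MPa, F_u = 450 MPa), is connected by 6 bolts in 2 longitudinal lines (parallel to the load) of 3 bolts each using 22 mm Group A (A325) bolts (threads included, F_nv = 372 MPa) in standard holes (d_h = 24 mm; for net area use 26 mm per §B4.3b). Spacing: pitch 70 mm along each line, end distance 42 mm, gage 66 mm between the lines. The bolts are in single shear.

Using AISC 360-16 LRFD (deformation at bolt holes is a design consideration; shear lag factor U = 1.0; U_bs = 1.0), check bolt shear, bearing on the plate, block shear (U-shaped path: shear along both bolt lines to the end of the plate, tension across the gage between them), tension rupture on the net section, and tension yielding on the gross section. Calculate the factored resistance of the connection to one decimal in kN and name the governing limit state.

Bolt shear: A_b = π(22)²/4 = 380.13 mm². φR_n = 0.75 × 372 × 380.13 × 6 × 1 = 636.3 kN.
Bearing (8 mm plate, F_u = 450 MPa): end bolts L_c = 42 − 24/2 = 30, R_n = min(1.2×30×8×450, 2.4×22×8×450) = 129.6 kN/bolt; interior L_c = 70 − 24 = 46, R_n = 190.08 kN/bolt. φR_n = 0.75 × (2×129.6 + 4×190.08) = 764.6 kN.
Block shear: shear path 2×[42+2×70] = 2×182 mm, A_gv = 2912, A_nv = 2×(182 − 2.5×26)×8 = 1872 mm²; tension across gage: (66 − 1×26)×8 = 320 mm². R_n = min(0.6×450×1872, 0.6×345×2912) + 1.0×450×320 = min(505.44, 602.78) + 144 = 649.44 kN. φR_n = 0.75 × 649.44 = 487.1 kN.
Tension rupture (net): A_n = (183 − 2×26)×8 = 1048 mm² (U = 1.0, A_e = A_n). φR_n = 0.75 × 450 × 1048 = 353.7 kN.
Tension yield (gross): A_g = 183×8 = 1464 mm². φR_n = 0.90 × 345 × 1464 = 454.6 kN.
Governing: min(636.3, 764.6, 487.1, 353.7, 454.6) = 353.7 kN → net-section rupture.

353.7 kN (net-section rupture governs)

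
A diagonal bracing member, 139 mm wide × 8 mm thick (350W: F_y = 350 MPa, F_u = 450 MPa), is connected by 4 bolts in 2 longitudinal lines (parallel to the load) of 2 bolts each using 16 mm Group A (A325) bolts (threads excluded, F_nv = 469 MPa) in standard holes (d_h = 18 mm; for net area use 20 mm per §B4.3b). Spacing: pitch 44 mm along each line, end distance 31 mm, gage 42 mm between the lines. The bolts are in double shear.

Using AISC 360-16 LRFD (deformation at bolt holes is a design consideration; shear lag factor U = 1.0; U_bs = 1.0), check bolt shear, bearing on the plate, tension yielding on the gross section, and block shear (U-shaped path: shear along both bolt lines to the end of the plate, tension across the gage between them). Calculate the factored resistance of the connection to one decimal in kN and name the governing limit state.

Bolt shear: A_b = π(16)²/4 = 201.06 mm². φR_n = 0.75 × 469 × 201.06 × 4 × 2 = 565.8 kN.
Bearing (8 mm plate, F_u = 450 MPa): end bolts L_c = 31 − 18/2 = 22, R_n = min(1.2×22×8×450, 2.4×16×8×450) = 95.04 kN/bolt; interior L_c = 44 − 18 = 26, R_n = 112.32 kN/bolt. φR_n = 0.75 × (2×95.04 + 2×112.32) = 311.0 kN.
Tension yield (gross): A_g = 139×8 = 1112 mm². φR_n = 0.90 × 350 × 1112 = 350.3 kN.
Block shear: shear path 2×[31+1×44] = 2×75 mm, A_gv = 1200, A_nv = 2×(75 − 1.5×20)×8 = 720 mm²; tension across gage: (42 − 1×20)×8 = 176 mm². R_n = min(0.6×450×720, 0.6×350×1200) + 1.0×450×176 = min(194.4, 252) + 79.2 = 273.6 kN. φR_n = 0.75 × 273.6 = 205.2 kN.
Governing: min(565.8, 311.0, 350.3, 205.2) = 205.2 kN → block shear.

205.2 kN (block shear governs)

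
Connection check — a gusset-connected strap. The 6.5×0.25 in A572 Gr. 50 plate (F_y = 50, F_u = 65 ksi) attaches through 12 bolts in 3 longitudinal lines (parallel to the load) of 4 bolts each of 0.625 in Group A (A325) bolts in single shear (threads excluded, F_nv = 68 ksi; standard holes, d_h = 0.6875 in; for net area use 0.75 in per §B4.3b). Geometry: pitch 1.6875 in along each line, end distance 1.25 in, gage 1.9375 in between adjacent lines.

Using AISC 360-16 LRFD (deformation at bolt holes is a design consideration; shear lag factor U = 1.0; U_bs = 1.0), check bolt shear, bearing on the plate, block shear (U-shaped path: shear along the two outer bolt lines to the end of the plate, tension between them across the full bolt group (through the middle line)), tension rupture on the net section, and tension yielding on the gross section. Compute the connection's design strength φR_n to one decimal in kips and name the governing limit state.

Bolt shear: A_b = π(0.625)²/4 = 0.3068 in². φR_n = 0.75 × 68 × 0.3068 × 12 × 1 = 187.8 kips.
Bearing (0.25 in plate, F_u = 65 ksi): end bolts L_c = 1.25 − 0.6875/2 = 0.90625, R_n = min(1.2×0.90625×0.25×65, 2.4×0.625×0.25×65) = 17.672 kips/bolt; interior L_c = 1.6875 − 0.6875 = 1, R_n = 19.5 kips/bolt. φR_n = 0.75 × (3×17.672 + 9×19.5) = 171.4 kips.
Block shear: shear path 2×[1.25+3×1.6875] = 2×6.3125 in, A_gv = 3.1563, A_nv = 2×(6.3125 − 3.5×0.75)×0.25 = 1.8438 in²; tension across gage: (3.875 − 2×0.75)×0.25 = 0.59375 in². R_n = min(0.6×65×1.8438, 0.6×50×3.1563) + 1.0×65×0.59375 = min(71.908, 94.689) + 38.594 = 110.5 kips. φR_n = 0.75 × 110.5 = 82.9 kips.
Tension rupture (net): A_n = (6.5 − 3×0.75)×0.25 = 1.0625 in² (U = 1.0, A_e = A_n). φR_n = 0.75 × 65 × 1.0625 = 51.8 kips.
Tension yield (gross): A_g = 6.5×0.25 = 1.625 in². φR_n = 0.90 × 50 × 1.625 = 73.1 kips.
Governing: min(187.8, 171.4, 82.9, 51.8, 73.1) = 51.8 kips → net-section rupture.

51.8 kips (net-section rupture governs)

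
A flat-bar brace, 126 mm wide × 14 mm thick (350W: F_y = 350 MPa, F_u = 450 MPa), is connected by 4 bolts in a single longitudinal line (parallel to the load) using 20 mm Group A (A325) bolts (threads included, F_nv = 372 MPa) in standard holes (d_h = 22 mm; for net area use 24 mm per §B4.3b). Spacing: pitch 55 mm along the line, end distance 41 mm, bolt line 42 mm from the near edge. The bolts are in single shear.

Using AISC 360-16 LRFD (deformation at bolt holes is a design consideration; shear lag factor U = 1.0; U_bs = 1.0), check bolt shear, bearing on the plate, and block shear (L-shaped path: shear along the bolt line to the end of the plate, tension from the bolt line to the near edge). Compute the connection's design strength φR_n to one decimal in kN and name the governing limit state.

Bolt shear: A_b = π(20)²/4 = 314.16 mm². φR_n = 0.75 × 372 × 314.16 × 4 × 1 = 350.6 kN.
Bearing (14 mm plate, F_u = 450 MPa): end bolts L_c = 41 − 22/2 = 30, R_n = min(1.2×30×14×450, 2.4×20×14×450) = 226.8 kN/bolt; interior L_c = 55 − 22 = 33, R_n = 249.48 kN/bolt. φR_n = 0.75 × (1×226.8 + 3×249.48) = 731.4 kN.
Block shear: shear path 1×[41+3×55] = 1×206 mm, A_gv = 2884, A_nv = 1×(206 − 3.5×24)×14 = 1708 mm²; tension to near edge: (42 − 0.5×24)×14 = 420 mm². R_n = min(0.6×450×1708, 0.6×350×2884) + 1.0×450×420 = min(461.16, 605.64) + 189 = 650.16 kN. φR_n = 0.75 × 650.16 = 487.6 kN.
Governing: min(350.6, 731.4, 487.6) = 350.6 kN → bolt shear.

350.6 kN (bolt shear governs)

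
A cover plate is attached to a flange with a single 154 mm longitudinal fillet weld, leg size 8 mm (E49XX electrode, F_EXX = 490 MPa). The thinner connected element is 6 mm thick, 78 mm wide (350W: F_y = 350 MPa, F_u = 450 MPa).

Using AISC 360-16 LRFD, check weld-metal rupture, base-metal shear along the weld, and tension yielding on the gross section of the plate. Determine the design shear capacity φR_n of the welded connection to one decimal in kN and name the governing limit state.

147.4 kN (gross-section yield governs)

Weld metal: throat = 0.707×8 = 5.656 mm, L = 154 mm. φR_n = 0.75 × 0.6 × 490 × 5.656 × 154 = 192.1 kN.
Base metal shear (6 mm plate): yield φR_n = 1.0×0.6×350×6×154 = 194.0 kN; rupture φR_n = 0.75×0.6×450×6×154 = 187.1 kN; take 187.1 kN (rupture).
Tension yield (gross): A_g = 78×6 = 468 mm². φR_n = 0.90 × 350 × 468 = 147.4 kN.
Governing: min(192.1, 187.1, 147.4) = 147.4 kN → gross-section yield.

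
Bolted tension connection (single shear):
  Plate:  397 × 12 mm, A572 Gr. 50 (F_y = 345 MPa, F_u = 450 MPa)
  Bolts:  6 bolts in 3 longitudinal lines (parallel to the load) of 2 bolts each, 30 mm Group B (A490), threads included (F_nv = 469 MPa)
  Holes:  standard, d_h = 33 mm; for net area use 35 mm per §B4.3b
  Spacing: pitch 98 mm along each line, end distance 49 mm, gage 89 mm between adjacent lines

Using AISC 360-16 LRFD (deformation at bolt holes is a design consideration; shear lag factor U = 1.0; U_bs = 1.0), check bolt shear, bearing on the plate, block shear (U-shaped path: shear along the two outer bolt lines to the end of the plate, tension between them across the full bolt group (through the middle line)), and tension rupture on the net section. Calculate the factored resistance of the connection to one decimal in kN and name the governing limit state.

Bolt shear: A_b = π(30)²/4 = 706.86 mm². φR_n = 0.75 × 469 × 706.86 × 6 × 1 = 1491.8 kN.
Bearing (12 mm plate, F_u = 450 MPa): end bolts L_c = 49 − 33/2 = 32.5, R_n = min(1.2×32.5×12×450, 2.4×30×12×450) = 210.6 kN/bolt; interior L_c = 98 − 33 = 65, R_n = 388.8 kN/bolt. φR_n = 0.75 × (3×210.6 + 3×388.8) = 1348.7 kN.
Block shear: shear path 2×[49+1×98] = 2×147 mm, A_gv = 3528, A_nv = 2×(147 − 1.5×35)×12 = 2268 mm²; tension across gage: (178 − 2×35)×12 = 1296 mm². R_n = min(0.6×450×2268, 0.6×345×3528) + 1.0×450×1296 = min(612.36, 730.3) + 583.2 = 1195.6 kN. φR_n = 0.75 × 1195.6 = 896.7 kN.
Tension rupture (net): A_n = (397 − 3×35)×12 = 3504 mm² (U = 1.0, A_e = A_n). φR_n = 0.75 × 450 × 3504 = 1182.6 kN.
Governing: min(1491.8, 1348.7, 896.7, 1182.6) = 896.7 kN → block shear.

896.7 kN (block shear governs)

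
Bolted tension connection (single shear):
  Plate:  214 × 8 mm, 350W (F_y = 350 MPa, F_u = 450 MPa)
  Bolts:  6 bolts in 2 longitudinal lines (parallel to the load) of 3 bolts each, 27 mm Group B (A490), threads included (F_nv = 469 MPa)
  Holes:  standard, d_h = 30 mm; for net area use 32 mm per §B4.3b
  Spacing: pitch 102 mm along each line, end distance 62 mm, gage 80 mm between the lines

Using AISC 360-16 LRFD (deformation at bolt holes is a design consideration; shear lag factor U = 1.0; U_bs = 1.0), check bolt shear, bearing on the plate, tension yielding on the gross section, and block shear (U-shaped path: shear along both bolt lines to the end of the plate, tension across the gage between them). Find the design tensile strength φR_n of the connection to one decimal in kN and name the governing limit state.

539.3 kN (gross-section yield governs)

Bolt shear: A_b = π(27)²/4 = 572.56 mm². φR_n = 0.75 × 469 × 572.56 × 6 × 1 = 1208.4 kN.
Bearing (8 mm plate, F_u = 450 MPa): end bolts L_c = 62 − 30/2 = 47, R_n = min(1.2×47×8×450, 2.4×27×8×450) = 203.04 kN/bolt; interior L_c = 102 − 30 = 72, R_n = 233.28 kN/bolt. φR_n = 0.75 × (2×203.04 + 4×233.28) = 1004.4 kN.
Tension yield (gross): A_g = 214×8 = 1712 mm². φR_n = 0.90 × 350 × 1712 = 539.3 kN.
Block shear: shear path 2×[62+2×102] = 2×266 mm, A_gv = 4256, A_nv = 2×(266 − 2.5×32)×8 = 2976 mm²; tension across gage: (80 − 1×32)×8 = 384 mm². R_n = min(0.6×450×2976, 0.6×350×4256) + 1.0×450×384 = min(803.52, 893.76) + 172.8 = 976.32 kN. φR_n = 0.75 × 976.32 = 732.2 kN.
Governing: min(1208.4, 1004.4, 539.3, 732.2) = 539.3 kN → gross-section yield.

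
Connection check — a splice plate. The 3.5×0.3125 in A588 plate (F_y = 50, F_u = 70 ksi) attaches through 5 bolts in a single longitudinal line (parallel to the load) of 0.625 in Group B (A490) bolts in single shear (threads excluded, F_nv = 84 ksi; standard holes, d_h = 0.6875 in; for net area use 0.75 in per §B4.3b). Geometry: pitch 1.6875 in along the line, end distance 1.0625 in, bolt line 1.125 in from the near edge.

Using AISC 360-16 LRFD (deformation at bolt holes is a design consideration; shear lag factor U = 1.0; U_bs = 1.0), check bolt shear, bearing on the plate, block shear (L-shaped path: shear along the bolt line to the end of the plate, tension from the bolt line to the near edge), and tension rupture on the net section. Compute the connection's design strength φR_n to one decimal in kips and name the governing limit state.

Bolt shear: A_b = π(0.625)²/4 = 0.3068 in². φR_n = 0.75 × 84 × 0.3068 × 5 × 1 = 96.6 kips.
Bearing (0.3125 in plate, F_u = 70 ksi): end bolts L_c = 1.0625 − 0.6875/2 = 0.71875, R_n = min(1.2×0.71875×0.3125×70, 2.4×0.625×0.3125×70) = 18.867 kips/bolt; interior L_c = 1.6875 − 0.6875 = 1, R_n = 26.25 kips/bolt. φR_n = 0.75 × (1×18.867 + 4×26.25) = 92.9 kips.
Block shear: shear path 1×[1.0625+4×1.6875] = 1×7.8125 in, A_gv = 2.4414, A_nv = 1×(7.8125 − 4.5×0.75)×0.3125 = 1.3867 in²; tension to near edge: (1.125 − 0.5×0.75)×0.3125 = 0.23438 in². R_n = min(0.6×70×1.3867, 0.6×50×2.4414) + 1.0×70×0.23438 = min(58.241, 73.242) + 16.407 = 74.648 kips. φR_n = 0.75 × 74.648 = 56.0 kips.
Tension rupture (net): A_n = (3.5 − 1×0.75)×0.3125 = 0.85938 in² (U = 1.0, A_e = A_n). φR_n = 0.75 × 70 × 0.85938 = 45.1 kips.
Governing: min(96.6, 92.9, 56.0, 45.1) = 45.1 kips → net-section rupture.

45.1 kips (net-section rupture governs)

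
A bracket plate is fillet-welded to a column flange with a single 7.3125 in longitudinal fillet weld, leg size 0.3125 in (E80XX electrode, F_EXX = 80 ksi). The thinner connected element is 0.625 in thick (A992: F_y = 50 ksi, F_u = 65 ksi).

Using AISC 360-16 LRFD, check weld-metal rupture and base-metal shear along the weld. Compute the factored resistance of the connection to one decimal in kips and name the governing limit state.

58.2 kips (weld metal governs)

Weld metal: throat = 0.707×0.3125 = 0.22094 in, L = 7.3125 in. φR_n = 0.75 × 0.6 × 80 × 0.22094 × 7.3125 = 58.2 kips.
Base metal shear (0.625 in plate): yield φR_n = 1.0×0.6×50×0.625×7.3125 = 137.1 kips; rupture φR_n = 0.75×0.6×65×0.625×7.3125 = 133.7 kips; take 133.7 kips (rupture).
Governing: min(58.2, 133.7) = 58.2 kips → weld metal.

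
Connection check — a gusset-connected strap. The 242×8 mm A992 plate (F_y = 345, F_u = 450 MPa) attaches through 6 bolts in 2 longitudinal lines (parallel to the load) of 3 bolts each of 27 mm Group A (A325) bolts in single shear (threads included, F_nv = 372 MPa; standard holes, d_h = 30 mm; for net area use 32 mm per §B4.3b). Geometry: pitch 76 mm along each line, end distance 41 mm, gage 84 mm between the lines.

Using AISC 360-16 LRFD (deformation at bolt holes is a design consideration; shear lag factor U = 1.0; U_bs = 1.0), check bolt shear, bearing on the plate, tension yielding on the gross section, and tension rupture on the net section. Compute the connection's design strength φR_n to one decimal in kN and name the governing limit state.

480.6 kN (net-section rupture governs)

Bolt shear: A_b = π(27)²/4 = 572.56 mm². φR_n = 0.75 × 372 × 572.56 × 6 × 1 = 958.5 kN.
Bearing (8 mm plate, F_u = 450 MPa): end bolts L_c = 41 − 30/2 = 26, R_n = min(1.2×26×8×450, 2.4×27×8×450) = 112.32 kN/bolt; interior L_c = 76 − 30 = 46, R_n = 198.72 kN/bolt. φR_n = 0.75 × (2×112.32 + 4×198.72) = 764.6 kN.
Tension yield (gross): A_g = 242×8 = 1936 mm². φR_n = 0.90 × 345 × 1936 = 601.1 kN.
Tension rupture (net): A_n = (242 − 2×32)×8 = 1424 mm² (U = 1.0, A_e = A_n). φR_n = 0.75 × 450 × 1424 = 480.6 kN.
Governing: min(958.5, 764.6, 601.1, 480.6) = 480.6 kN → net-section rupture.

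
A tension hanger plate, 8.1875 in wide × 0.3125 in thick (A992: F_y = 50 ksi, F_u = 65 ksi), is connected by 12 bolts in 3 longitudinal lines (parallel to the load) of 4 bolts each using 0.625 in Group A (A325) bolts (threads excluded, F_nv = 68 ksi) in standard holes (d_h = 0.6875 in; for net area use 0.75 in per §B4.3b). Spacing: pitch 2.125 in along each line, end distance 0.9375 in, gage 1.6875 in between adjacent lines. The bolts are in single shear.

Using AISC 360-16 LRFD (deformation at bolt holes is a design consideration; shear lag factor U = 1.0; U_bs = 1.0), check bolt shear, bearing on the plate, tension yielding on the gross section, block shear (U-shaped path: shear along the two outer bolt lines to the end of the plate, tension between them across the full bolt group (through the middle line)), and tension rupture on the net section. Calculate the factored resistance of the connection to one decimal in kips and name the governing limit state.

Bolt shear: A_b = π(0.625)²/4 = 0.3068 in². φR_n = 0.75 × 68 × 0.3068 × 12 × 1 = 187.8 kips.
Bearing (0.3125 in plate, F_u = 65 ksi): end bolts L_c = 0.9375 − 0.6875/2 = 0.59375, R_n = min(1.2×0.59375×0.3125×65, 2.4×0.625×0.3125×65) = 14.473 kips/bolt; interior L_c = 2.125 − 0.6875 = 1.4375, R_n = 30.469 kips/bolt. φR_n = 0.75 × (3×14.473 + 9×30.469) = 238.2 kips.
Tension yield (gross): A_g = 8.1875×0.3125 = 2.5586 in². φR_n = 0.90 × 50 × 2.5586 = 115.1 kips.
Block shear: shear path 2×[0.9375+3×2.125] = 2×7.3125 in, A_gv = 4.5703, A_nv = 2×(7.3125 − 3.5×0.75)×0.3125 = 2.9297 in²; tension across gage: (3.375 − 2×0.75)×0.3125 = 0.58594 in². R_n = min(0.6×65×2.9297, 0.6×50×4.5703) + 1.0×65×0.58594 = min(114.26, 137.11) + 38.086 = 152.35 kips. φR_n = 0.75 × 152.35 = 114.3 kips.
Tension rupture (net): A_n = (8.1875 − 3×0.75)×0.3125 = 1.8555 in² (U = 1.0, A_e = A_n). φR_n = 0.75 × 65 × 1.8555 = 90.5 kips.
Governing: min(187.8, 238.2, 115.1, 114.3, 90.5) = 90.5 kips → net-section rupture.

90.5 kips (net-section rupture governs)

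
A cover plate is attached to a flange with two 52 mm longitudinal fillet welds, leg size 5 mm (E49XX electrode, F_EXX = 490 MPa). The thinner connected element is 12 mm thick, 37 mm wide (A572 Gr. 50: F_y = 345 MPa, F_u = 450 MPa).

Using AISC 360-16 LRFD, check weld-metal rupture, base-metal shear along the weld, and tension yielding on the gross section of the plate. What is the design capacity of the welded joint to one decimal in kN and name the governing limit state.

Weld metal: throat = 0.707×5 = 3.535 mm, L = 2×52 = 104 mm. φR_n = 0.75 × 0.6 × 490 × 3.535 × 104 = 81.1 kN.
Base metal shear (12 mm plate): yield φR_n = 1.0×0.6×345×12×104 = 258.3 kN; rupture φR_n = 0.75×0.6×450×12×104 = 252.7 kN; take 252.7 kN (rupture).
Tension yield (gross): A_g = 37×12 = 444 mm². φR_n = 0.90 × 345 × 444 = 137.9 kN.
Governing: min(81.1, 252.7, 137.9) = 81.1 kN → weld metal.

81.1 kN (weld metal governs)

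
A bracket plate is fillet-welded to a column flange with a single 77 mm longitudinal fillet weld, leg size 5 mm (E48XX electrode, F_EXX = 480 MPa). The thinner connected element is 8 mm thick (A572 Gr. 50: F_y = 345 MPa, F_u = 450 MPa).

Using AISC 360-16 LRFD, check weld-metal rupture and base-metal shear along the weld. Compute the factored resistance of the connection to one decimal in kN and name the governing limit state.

58.8 kN (weld metal governs)

Weld metal: throat = 0.707×5 = 3.535 mm, L = 77 mm. φR_n = 0.75 × 0.6 × 480 × 3.535 × 77 = 58.8 kN.
Base metal shear (8 mm plate): yield φR_n = 1.0×0.6×345×8×77 = 127.5 kN; rupture φR_n = 0.75×0.6×450×8×77 = 124.7 kN; take 124.7 kN (rupture).
Governing: min(58.8, 124.7) = 58.8 kN → weld metal.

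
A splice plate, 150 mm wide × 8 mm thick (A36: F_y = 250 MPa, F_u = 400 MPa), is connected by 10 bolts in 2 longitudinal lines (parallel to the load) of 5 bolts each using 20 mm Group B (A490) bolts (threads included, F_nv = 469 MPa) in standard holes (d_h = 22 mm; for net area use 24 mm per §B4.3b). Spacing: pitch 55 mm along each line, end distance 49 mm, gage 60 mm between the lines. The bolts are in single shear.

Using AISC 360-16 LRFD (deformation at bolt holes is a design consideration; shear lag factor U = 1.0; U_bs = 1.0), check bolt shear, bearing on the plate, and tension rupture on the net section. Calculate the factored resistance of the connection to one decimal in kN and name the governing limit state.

Bolt shear: A_b = π(20)²/4 = 314.16 mm². φR_n = 0.75 × 469 × 314.16 × 10 × 1 = 1105.1 kN.
Bearing (8 mm plate, F_u = 400 MPa): end bolts L_c = 49 − 22/2 = 38, R_n = min(1.2×38×8×400, 2.4×20×8×400) = 145.92 kN/bolt; interior L_c = 55 − 22 = 33, R_n = 126.72 kN/bolt. φR_n = 0.75 × (2×145.92 + 8×126.72) = 979.2 kN.
Tension rupture (net): A_n = (150 − 2×24)×8 = 816 mm² (U = 1.0, A_e = A_n). φR_n = 0.75 × 400 × 816 = 244.8 kN.
Governing: min(1105.1, 979.2, 244.8) = 244.8 kN → net-section rupture.

244.8 kN (net-section rupture governs)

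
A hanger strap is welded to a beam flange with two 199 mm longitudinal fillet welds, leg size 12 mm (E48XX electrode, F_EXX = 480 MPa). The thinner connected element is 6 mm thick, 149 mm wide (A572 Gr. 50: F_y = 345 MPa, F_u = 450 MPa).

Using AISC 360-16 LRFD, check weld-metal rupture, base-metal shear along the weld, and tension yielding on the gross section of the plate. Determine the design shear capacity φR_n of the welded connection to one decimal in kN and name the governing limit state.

277.6 kN (gross-section yield governs)

Weld metal: throat = 0.707×12 = 8.484 mm, L = 2×199 = 398 mm. φR_n = 0.75 × 0.6 × 480 × 8.484 × 398 = 729.4 kN.
Base metal shear (6 mm plate): yield φR_n = 1.0×0.6×345×6×398 = 494.3 kN; rupture φR_n = 0.75×0.6×450×6×398 = 483.6 kN; take 483.6 kN (rupture).
Tension yield (gross): A_g = 149×6 = 894 mm². φR_n = 0.90 × 345 × 894 = 277.6 kN.
Governing: min(729.4, 483.6, 277.6) = 277.6 kN → gross-section yield.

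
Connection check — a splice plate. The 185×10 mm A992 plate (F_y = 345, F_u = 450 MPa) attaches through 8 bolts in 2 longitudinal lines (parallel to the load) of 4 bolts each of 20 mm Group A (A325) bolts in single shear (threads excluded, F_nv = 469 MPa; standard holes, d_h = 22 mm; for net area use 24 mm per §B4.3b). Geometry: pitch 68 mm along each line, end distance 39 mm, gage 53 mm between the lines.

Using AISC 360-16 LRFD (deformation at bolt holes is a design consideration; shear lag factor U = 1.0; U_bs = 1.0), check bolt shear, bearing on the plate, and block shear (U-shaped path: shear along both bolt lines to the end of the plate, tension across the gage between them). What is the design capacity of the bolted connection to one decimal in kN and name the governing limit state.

Bolt shear: A_b = π(20)²/4 = 314.16 mm². φR_n = 0.75 × 469 × 314.16 × 8 × 1 = 884.0 kN.
Bearing (10 mm plate, F_u = 450 MPa): end bolts L_c = 39 − 22/2 = 28, R_n = min(1.2×28×10×450, 2.4×20×10×450) = 151.2 kN/bolt; interior L_c = 68 − 22 = 46, R_n = 216 kN/bolt. φR_n = 0.75 × (2×151.2 + 6×216) = 1198.8 kN.
Block shear: shear path 2×[39+3×68] = 2×243 mm, A_gv = 4860, A_nv = 2×(243 − 3.5×24)×10 = 3180 mm²; tension across gage: (53 − 1×24)×10 = 290 mm². R_n = min(0.6×450×3180, 0.6×345×4860) + 1.0×450×290 = min(858.6, 1006) + 130.5 = 989.1 kN. φR_n = 0.75 × 989.1 = 741.8 kN.
Governing: min(884.0, 1198.8, 741.8) = 741.8 kN → block shear.

741.8 kN (block shear governs)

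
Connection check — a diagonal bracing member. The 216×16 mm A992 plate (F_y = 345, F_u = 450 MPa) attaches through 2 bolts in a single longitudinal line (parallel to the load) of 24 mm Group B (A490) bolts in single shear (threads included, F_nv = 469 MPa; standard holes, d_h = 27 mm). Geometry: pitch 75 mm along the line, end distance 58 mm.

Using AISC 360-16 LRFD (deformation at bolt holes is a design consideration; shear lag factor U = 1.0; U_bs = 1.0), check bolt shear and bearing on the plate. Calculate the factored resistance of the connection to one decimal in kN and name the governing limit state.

Bolt shear: A_b = π(24)²/4 = 452.39 mm². φR_n = 0.75 × 469 × 452.39 × 2 × 1 = 318.3 kN.
Bearing (16 mm plate, F_u = 450 MPa): end bolts L_c = 58 − 27/2 = 44.5, R_n = min(1.2×44.5×16×450, 2.4×24×16×450) = 384.48 kN/bolt; interior L_c = 75 − 27 = 48, R_n = 414.72 kN/bolt. φR_n = 0.75 × (1×384.48 + 1×414.72) = 599.4 kN.
Governing: min(318.3, 599.4) = 318.3 kN → bolt shear.

318.3 kN (bolt shear governs)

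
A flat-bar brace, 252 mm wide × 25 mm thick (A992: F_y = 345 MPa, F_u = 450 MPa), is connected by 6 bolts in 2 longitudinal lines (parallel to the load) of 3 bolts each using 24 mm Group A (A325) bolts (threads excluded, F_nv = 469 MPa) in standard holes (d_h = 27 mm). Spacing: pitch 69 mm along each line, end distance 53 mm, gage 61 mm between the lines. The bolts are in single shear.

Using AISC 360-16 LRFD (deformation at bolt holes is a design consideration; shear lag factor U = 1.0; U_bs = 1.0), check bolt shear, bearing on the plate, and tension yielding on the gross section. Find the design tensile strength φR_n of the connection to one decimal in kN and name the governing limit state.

954.8 kN (bolt shear governs)

Bolt shear: A_b = π(24)²/4 = 452.39 mm². φR_n = 0.75 × 469 × 452.39 × 6 × 1 = 954.8 kN.
Bearing (25 mm plate, F_u = 450 MPa): end bolts L_c = 53 − 27/2 = 39.5, R_n = min(1.2×39.5×25×450, 2.4×24×25×450) = 533.25 kN/bolt; interior L_c = 69 − 27 = 42, R_n = 567 kN/bolt. φR_n = 0.75 × (2×533.25 + 4×567) = 2500.9 kN.
Tension yield (gross): A_g = 252×25 = 6300 mm². φR_n = 0.90 × 345 × 6300 = 1956.2 kN.
Governing: min(954.8, 2500.9, 1956.2) = 954.8 kN → bolt shear.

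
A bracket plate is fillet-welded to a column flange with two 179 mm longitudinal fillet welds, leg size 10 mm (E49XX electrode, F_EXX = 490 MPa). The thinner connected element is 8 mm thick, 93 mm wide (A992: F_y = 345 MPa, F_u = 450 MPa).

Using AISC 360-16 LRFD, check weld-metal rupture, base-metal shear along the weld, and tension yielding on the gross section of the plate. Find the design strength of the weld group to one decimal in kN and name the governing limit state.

231.0 kN (gross-section yield governs)

Weld metal: throat = 0.707×10 = 7.07 mm, L = 2×179 = 358 mm. φR_n = 0.75 × 0.6 × 490 × 7.07 × 358 = 558.1 kN.
Base metal shear (8 mm plate): yield φR_n = 1.0×0.6×345×8×358 = 592.8 kN; rupture φR_n = 0.75×0.6×450×8×358 = 580.0 kN; take 580.0 kN (rupture).
Tension yield (gross): A_g = 93×8 = 744 mm². φR_n = 0.90 × 345 × 744 = 231.0 kN.
Governing: min(558.1, 580.0, 231.0) = 231.0 kN → gross-section yield.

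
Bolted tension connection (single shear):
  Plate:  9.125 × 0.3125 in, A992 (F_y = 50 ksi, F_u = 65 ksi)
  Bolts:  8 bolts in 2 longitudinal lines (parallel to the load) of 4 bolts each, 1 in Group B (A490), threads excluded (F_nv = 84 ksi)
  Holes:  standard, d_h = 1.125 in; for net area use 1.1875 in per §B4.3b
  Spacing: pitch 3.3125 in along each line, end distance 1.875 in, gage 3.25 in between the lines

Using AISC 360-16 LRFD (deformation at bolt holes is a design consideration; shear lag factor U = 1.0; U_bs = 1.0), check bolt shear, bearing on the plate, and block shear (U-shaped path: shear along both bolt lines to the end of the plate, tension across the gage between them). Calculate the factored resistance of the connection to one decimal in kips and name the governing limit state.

Bolt shear: A_b = π(1)²/4 = 0.7854 in². φR_n = 0.75 × 84 × 0.7854 × 8 × 1 = 395.8 kips.
Bearing (0.3125 in plate, F_u = 65 ksi): end bolts L_c = 1.875 − 1.125/2 = 1.3125, R_n = min(1.2×1.3125×0.3125×65, 2.4×1×0.3125×65) = 31.992 kips/bolt; interior L_c = 3.3125 − 1.125 = 2.1875, R_n = 48.75 kips/bolt. φR_n = 0.75 × (2×31.992 + 6×48.75) = 267.4 kips.
Block shear: shear path 2×[1.875+3×3.3125] = 2×11.8125 in, A_gv = 7.3828, A_nv = 2×(11.8125 − 3.5×1.1875)×0.3125 = 4.7852 in²; tension across gage: (3.25 − 1×1.1875)×0.3125 = 0.64453 in². R_n = min(0.6×65×4.7852, 0.6×50×7.3828) + 1.0×65×0.64453 = min(186.62, 221.48) + 41.894 = 228.51 kips. φR_n = 0.75 × 228.51 = 171.4 kips.
Governing: min(395.8, 267.4, 171.4) = 171.4 kips → block shear.

171.4 kips (block shear governs)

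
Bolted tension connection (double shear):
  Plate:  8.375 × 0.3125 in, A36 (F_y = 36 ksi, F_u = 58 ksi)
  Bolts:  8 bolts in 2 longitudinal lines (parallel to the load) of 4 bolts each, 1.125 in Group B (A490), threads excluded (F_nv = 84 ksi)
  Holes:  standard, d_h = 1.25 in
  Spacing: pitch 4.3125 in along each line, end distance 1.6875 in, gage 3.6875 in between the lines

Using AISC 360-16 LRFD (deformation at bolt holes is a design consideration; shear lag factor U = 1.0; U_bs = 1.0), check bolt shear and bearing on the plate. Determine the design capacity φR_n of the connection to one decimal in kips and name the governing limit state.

Bolt shear: A_b = π(1.125)²/4 = 0.99402 in². φR_n = 0.75 × 84 × 0.99402 × 8 × 2 = 1002.0 kips.
Bearing (0.3125 in plate, F_u = 58 ksi): end bolts L_c = 1.6875 − 1.25/2 = 1.0625, R_n = min(1.2×1.0625×0.3125×58, 2.4×1.125×0.3125×58) = 23.109 kips/bolt; interior L_c = 4.3125 − 1.25 = 3.0625, R_n = 48.938 kips/bolt. φR_n = 0.75 × (2×23.109 + 6×48.938) = 254.9 kips.
Governing: min(1002.0, 254.9) = 254.9 kips → bearing.

254.9 kips (bearing governs)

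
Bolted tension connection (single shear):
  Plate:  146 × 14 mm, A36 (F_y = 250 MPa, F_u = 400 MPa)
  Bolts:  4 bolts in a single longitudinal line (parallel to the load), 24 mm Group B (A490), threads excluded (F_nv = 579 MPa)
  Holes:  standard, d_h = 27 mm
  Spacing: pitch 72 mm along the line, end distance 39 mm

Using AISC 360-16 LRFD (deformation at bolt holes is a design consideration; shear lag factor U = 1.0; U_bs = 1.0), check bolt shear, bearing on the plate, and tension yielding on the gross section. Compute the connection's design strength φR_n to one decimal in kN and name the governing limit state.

Bolt shear: A_b = π(24)²/4 = 452.39 mm². φR_n = 0.75 × 579 × 452.39 × 4 × 1 = 785.8 kN.
Bearing (14 mm plate, F_u = 400 MPa): end bolts L_c = 39 − 27/2 = 25.5, R_n = min(1.2×25.5×14×400, 2.4×24×14×400) = 171.36 kN/bolt; interior L_c = 72 − 27 = 45, R_n = 302.4 kN/bolt. φR_n = 0.75 × (1×171.36 + 3×302.4) = 808.9 kN.
Tension yield (gross): A_g = 146×14 = 2044 mm². φR_n = 0.90 × 250 × 2044 = 459.9 kN.
Governing: min(785.8, 808.9, 459.9) = 459.9 kN → gross-section yield.

459.9 kN (gross-section yield governs)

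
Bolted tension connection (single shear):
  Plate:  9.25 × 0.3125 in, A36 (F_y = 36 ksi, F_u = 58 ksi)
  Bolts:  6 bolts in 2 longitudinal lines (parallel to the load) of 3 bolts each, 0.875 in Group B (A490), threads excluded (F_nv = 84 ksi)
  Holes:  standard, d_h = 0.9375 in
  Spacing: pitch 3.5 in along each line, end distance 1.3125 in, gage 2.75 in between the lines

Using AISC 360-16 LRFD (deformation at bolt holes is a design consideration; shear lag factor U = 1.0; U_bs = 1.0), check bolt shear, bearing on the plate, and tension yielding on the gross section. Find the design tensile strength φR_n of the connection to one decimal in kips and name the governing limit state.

93.7 kips (gross-section yield governs)

Bolt shear: A_b = π(0.875)²/4 = 0.60132 in². φR_n = 0.75 × 84 × 0.60132 × 6 × 1 = 227.3 kips.
Bearing (0.3125 in plate, F_u = 58 ksi): end bolts L_c = 1.3125 − 0.9375/2 = 0.84375, R_n = min(1.2×0.84375×0.3125×58, 2.4×0.875×0.3125×58) = 18.352 kips/bolt; interior L_c = 3.5 − 0.9375 = 2.5625, R_n = 38.063 kips/bolt. φR_n = 0.75 × (2×18.352 + 4×38.063) = 141.7 kips.
Tension yield (gross): A_g = 9.25×0.3125 = 2.8906 in². φR_n = 0.90 × 36 × 2.8906 = 93.7 kips.
Governing: min(227.3, 141.7, 93.7) = 93.7 kips → gross-section yield.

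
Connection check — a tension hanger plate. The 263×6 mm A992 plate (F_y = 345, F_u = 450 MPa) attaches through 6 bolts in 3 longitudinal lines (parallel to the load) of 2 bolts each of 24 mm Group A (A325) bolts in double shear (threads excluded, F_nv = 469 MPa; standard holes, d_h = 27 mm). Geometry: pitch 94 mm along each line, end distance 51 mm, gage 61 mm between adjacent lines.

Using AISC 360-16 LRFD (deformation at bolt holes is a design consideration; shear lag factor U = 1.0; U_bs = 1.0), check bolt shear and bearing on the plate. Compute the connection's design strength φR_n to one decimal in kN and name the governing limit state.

623.3 kN (bearing governs)

Bolt shear: A_b = π(24)²/4 = 452.39 mm². φR_n = 0.75 × 469 × 452.39 × 6 × 2 = 1909.5 kN.
Bearing (6 mm plate, F_u = 450 MPa): end bolts L_c = 51 − 27/2 = 37.5, R_n = min(1.2×37.5×6×450, 2.4×24×6×450) = 121.5 kN/bolt; interior L_c = 94 − 27 = 67, R_n = 155.52 kN/bolt. φR_n = 0.75 × (3×121.5 + 3×155.52) = 623.3 kN.
Governing: min(1909.5, 623.3) = 623.3 kN → bearing.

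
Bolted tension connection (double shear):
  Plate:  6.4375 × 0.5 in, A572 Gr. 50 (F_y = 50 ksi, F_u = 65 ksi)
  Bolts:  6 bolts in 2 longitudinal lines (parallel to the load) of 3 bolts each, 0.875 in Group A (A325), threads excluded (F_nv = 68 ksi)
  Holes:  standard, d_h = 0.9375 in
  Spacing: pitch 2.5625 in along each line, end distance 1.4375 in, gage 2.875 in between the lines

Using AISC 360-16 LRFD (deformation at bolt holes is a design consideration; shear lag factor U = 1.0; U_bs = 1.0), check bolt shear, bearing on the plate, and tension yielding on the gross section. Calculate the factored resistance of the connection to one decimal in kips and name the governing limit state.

144.8 kips (gross-section yield governs)

Bolt shear: A_b = π(0.875)²/4 = 0.60132 in². φR_n = 0.75 × 68 × 0.60132 × 6 × 2 = 368.0 kips.
Bearing (0.5 in plate, F_u = 65 ksi): end bolts L_c = 1.4375 − 0.9375/2 = 0.96875, R_n = min(1.2×0.96875×0.5×65, 2.4×0.875×0.5×65) = 37.781 kips/bolt; interior L_c = 2.5625 − 0.9375 = 1.625, R_n = 63.375 kips/bolt. φR_n = 0.75 × (2×37.781 + 4×63.375) = 246.8 kips.
Tension yield (gross): A_g = 6.4375×0.5 = 3.2188 in². φR_n = 0.90 × 50 × 3.2188 = 144.8 kips.
Governing: min(368.0, 246.8, 144.8) = 144.8 kips → gross-section yield.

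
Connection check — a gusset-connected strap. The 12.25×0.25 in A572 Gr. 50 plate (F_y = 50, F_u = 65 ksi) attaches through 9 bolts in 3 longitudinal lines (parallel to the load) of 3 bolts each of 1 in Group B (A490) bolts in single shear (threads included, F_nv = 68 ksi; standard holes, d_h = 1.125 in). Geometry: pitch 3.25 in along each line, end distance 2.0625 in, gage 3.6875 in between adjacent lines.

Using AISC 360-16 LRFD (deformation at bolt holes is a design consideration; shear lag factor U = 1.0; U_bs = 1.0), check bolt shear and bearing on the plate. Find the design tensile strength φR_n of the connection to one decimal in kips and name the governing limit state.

241.3 kips (bearing governs)

Bolt shear: A_b = π(1)²/4 = 0.7854 in². φR_n = 0.75 × 68 × 0.7854 × 9 × 1 = 360.5 kips.
Bearing (0.25 in plate, F_u = 65 ksi): end bolts L_c = 2.0625 − 1.125/2 = 1.5, R_n = min(1.2×1.5×0.25×65, 2.4×1×0.25×65) = 29.25 kips/bolt; interior L_c = 3.25 − 1.125 = 2.125, R_n = 39 kips/bolt. φR_n = 0.75 × (3×29.25 + 6×39) = 241.3 kips.
Governing: min(360.5, 241.3) = 241.3 kips → bearing.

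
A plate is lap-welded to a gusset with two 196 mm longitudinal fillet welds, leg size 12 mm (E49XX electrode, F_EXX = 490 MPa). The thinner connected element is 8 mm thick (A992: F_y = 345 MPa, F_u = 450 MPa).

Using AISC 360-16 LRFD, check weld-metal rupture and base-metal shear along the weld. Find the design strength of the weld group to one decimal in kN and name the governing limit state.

635.0 kN (base-metal shear governs)

Weld metal: throat = 0.707×12 = 8.484 mm, L = 2×196 = 392 mm. φR_n = 0.75 × 0.6 × 490 × 8.484 × 392 = 733.3 kN.
Base metal shear (8 mm plate): yield φR_n = 1.0×0.6×345×8×392 = 649.2 kN; rupture φR_n = 0.75×0.6×450×8×392 = 635.0 kN; take 635.0 kN (rupture).
Governing: min(733.3, 635.0) = 635.0 kN → base-metal shear.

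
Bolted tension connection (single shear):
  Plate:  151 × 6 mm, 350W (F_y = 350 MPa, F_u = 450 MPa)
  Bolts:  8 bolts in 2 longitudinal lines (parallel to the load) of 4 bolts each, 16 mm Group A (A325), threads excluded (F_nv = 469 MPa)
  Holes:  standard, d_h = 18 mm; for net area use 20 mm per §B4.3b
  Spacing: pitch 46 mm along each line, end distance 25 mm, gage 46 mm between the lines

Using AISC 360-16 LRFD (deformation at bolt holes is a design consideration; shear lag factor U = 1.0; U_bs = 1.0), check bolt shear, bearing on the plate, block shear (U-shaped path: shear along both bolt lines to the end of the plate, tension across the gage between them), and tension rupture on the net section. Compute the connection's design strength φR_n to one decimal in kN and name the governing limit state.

224.8 kN (net-section rupture governs)

Bolt shear: A_b = π(16)²/4 = 201.06 mm². φR_n = 0.75 × 469 × 201.06 × 8 × 1 = 565.8 kN.
Bearing (6 mm plate, F_u = 450 MPa): end bolts L_c = 25 − 18/2 = 16, R_n = min(1.2×16×6×450, 2.4×16×6×450) = 51.84 kN/bolt; interior L_c = 46 − 18 = 28, R_n = 90.72 kN/bolt. φR_n = 0.75 × (2×51.84 + 6×90.72) = 486.0 kN.
Block shear: shear path 2×[25+3×46] = 2×163 mm, A_gv = 1956, A_nv = 2×(163 − 3.5×20)×6 = 1116 mm²; tension across gage: (46 − 1×20)×6 = 156 mm². R_n = min(0.6×450×1116, 0.6×350×1956) + 1.0×450×156 = min(301.32, 410.76) + 70.2 = 371.52 kN. φR_n = 0.75 × 371.52 = 278.6 kN.
Tension rupture (net): A_n = (151 − 2×20)×6 = 666 mm² (U = 1.0, A_e = A_n). φR_n = 0.75 × 450 × 666 = 224.8 kN.
Governing: min(565.8, 486.0, 278.6, 224.8) = 224.8 kN → net-section rupture.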